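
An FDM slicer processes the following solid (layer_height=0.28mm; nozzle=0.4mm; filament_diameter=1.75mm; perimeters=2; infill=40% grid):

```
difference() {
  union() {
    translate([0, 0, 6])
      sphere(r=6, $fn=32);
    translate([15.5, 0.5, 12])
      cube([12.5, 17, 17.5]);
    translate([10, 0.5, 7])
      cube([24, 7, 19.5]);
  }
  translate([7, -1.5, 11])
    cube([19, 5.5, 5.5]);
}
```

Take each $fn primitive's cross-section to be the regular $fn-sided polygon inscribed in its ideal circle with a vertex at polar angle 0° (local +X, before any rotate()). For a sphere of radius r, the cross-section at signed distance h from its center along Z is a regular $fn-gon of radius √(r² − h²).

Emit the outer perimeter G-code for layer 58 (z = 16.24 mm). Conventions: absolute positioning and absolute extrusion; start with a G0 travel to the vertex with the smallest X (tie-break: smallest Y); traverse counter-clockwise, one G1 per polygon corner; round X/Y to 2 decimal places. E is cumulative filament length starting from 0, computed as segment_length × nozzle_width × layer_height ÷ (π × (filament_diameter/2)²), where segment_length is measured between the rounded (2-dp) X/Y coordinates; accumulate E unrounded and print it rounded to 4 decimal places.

G0 X10.00 Y4.00 Z16.24
G1 X26.00 Y4.00 E0.7450
G1 X26.00 Y0.50 E0.9080
G1 X34.00 Y0.50 E1.2805
G1 X34.00 Y7.50 E1.6065
G1 X28.00 Y7.50 E1.8858
G1 X28.00 Y17.50 E2.3515
G1 X15.50 Y17.50 E2.9335
G1 X15.50 Y7.50 E3.3992
G1 X10.00 Y7.50 E3.6553
G1 X10.00 Y4.00 E3.8183

At z = 16.24 mm: the sphere is absent (|z−center|=10.240 > r=6); the cube at (15.5, 0.5) is present — its section is the full 12.5×17 rectangle; the cube at (10, 0.5) is present — its section is the full 24×7 rectangle; Combining (union): the regions partially overlap (shared area 87.50 mm²), so overlapping operands fuse into one piece — 1 connected region; the 19×5.5 cube at (7, -1.5) contributes its full rectangle; Subtracting the remaining from the first: starting from that combined region, the 19×5.5 cube at (7, -1.5) partially overlaps it — only the 56.00 mm² overlap (of its 104.50 mm²) is removed, clipping the outline — 1 connected region. The outline is a single polygon with 10 vertices. Extrusion per mm of travel: 0.4 × 0.28 / (π × 0.875²) = 0.046564. Accumulating E over each segment gives final E = 3.8183.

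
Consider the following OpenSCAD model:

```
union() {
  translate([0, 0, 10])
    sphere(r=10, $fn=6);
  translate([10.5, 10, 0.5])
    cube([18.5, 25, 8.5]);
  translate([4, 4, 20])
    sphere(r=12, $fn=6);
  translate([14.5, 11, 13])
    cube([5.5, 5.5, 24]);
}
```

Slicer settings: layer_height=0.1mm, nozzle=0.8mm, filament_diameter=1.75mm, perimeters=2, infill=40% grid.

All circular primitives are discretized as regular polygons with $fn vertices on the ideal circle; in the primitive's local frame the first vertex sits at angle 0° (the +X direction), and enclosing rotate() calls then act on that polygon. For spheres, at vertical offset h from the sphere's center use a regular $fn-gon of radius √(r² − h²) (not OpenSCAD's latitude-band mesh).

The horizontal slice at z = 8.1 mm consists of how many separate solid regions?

At z = 8.1 mm: the r=10 sphere contributes a regular 6-gon of circumradius √(10²−1.9²) = 9.818; the cube at (10.5, 10) is present — its section is the full 18.5×25 rectangle; the sphere at (4, 4): section is a regular 6-gon, circumradius = √(r²−h²) = √(12²−11.9²) = 1.546; the cube at (14.5, 11) is absent (z outside [13, 37]); Combining (union): the regions partially overlap (shared area 6.21 mm²), so overlapping operands fuse into one piece — 2 connected regions. The result has 2 disconnected regions.

2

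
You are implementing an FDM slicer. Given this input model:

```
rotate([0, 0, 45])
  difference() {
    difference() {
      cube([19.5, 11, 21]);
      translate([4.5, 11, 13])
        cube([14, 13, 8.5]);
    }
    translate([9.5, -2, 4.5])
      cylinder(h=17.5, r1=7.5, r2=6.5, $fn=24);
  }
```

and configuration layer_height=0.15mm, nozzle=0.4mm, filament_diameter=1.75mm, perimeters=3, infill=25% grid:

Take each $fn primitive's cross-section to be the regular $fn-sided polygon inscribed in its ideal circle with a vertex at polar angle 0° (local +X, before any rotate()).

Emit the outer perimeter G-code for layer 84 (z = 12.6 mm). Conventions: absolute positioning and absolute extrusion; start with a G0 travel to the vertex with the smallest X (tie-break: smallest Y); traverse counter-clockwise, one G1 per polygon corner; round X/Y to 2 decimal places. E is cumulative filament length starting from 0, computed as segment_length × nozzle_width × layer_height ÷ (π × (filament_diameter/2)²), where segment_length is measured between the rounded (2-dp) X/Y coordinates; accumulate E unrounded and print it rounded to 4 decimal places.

At z = 12.6 mm: the cube (footprint 19.5×11) is included at this height; the cube at (4.5, 11) is absent (z outside [13, 21.5]); Subtracting the remaining from the first: none of the subtracted shapes is present at this height, so the 19.5×11 cube is unchanged — 1 connected region; the cone at (9.5, -2): at t=0.463 of its height the radius interpolates to r₁+(r₂−r₁)t = 7.037, giving a regular 24-gon of that circumradius; Subtracting the remaining from the first: starting from the result so far, the cone at (9.5, -2) partially overlaps it — only the 49.29 mm² overlap (of its 153.80 mm²) is removed, clipping the outline — 1 connected region; (rotated 45° about Z; rotation is an isometry so areas/perimeters/island counts are preserved). The outline is a single polygon with 15 vertices. Extrusion per mm of travel: 0.4 × 0.15 / (π × 0.875²) = 0.024945. Accumulating E over each segment gives final E = 1.6351.

G0 X-7.78 Y7.78 Z12.60
G1 X0.00 Y0.00 E0.2745
G1 X1.96 Y1.96 E0.3436
G1 X1.33 Y3.48 E0.3846
G1 X1.09 Y5.30 E0.4304
G1 X1.33 Y7.12 E0.4762
G1 X2.04 Y8.82 E0.5222
G1 X3.16 Y10.28 E0.5681
G1 X4.61 Y11.40 E0.6138
G1 X6.31 Y12.10 E0.6597
G1 X8.13 Y12.34 E0.7055
G1 X9.95 Y12.10 E0.7512
G1 X11.47 Y11.47 E0.7923
G1 X13.79 Y13.79 E0.8741
G1 X6.01 Y21.57 E1.1486
G1 X-7.78 Y7.78 E1.6351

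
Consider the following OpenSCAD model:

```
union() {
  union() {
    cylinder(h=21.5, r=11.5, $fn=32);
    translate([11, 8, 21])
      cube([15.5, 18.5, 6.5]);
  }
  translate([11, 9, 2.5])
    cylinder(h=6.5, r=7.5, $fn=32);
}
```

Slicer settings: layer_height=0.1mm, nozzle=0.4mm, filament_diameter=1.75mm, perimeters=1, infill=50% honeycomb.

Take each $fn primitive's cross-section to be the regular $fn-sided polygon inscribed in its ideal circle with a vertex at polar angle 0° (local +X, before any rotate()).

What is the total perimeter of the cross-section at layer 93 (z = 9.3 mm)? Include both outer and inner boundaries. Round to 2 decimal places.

At z = 9.3 mm: the r=11.5 cylinder contributes a regular 32-gon of circumradius 11.5 (perimeter = 2·32·11.500·sin(180°/32) = 72.14 mm); the cube at (11, 8) does not reach this height (z outside [21, 27.5]); Taking the union: only the r=11.5 cylinder is present, so the union is just that shape — boundary = 72.14 mm; the cylinder at (11, 9) is not intersected at this z (z outside [2.5, 9]); Merging all regions: only the result so far is present, so the union is just that shape — boundary = 72.14 mm. Overall, the cross-section is a single solid region. Total boundary length (outer) = 72.14 mm.

72.14 mm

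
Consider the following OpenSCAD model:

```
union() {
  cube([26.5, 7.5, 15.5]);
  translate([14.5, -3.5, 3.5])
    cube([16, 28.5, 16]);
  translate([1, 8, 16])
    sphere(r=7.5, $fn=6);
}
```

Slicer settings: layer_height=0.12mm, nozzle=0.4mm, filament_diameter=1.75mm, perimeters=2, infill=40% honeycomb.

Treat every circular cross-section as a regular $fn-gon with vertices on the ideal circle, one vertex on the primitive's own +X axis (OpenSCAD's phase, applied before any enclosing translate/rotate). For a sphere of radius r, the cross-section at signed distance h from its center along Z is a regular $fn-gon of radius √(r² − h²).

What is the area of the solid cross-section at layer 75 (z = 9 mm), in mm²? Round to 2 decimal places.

At z = 9 mm: the cube is present — its section is the full 26.5×7.5 rectangle (area 198.75 mm²); the cube at (14.5, -3.5) (footprint 16×28.5) is included at this height (area 456.00 mm²); the r=7.5 sphere at (1, 8) slices to a regular 6-gon of circumradius 2.693 (√(r²−h²) with h=7 from center) (area = (6/2)·2.693²·sin(360°/6) = 18.84 mm²); Combining (union): the regions partially overlap — summed areas 673.59 mm² minus the doubly-counted overlap 95.27 mm² gives 578.32 mm² — area = 578.32 mm². Overall, the cross-section is a single solid region. Net area = 578.32 mm².

578.32 mm²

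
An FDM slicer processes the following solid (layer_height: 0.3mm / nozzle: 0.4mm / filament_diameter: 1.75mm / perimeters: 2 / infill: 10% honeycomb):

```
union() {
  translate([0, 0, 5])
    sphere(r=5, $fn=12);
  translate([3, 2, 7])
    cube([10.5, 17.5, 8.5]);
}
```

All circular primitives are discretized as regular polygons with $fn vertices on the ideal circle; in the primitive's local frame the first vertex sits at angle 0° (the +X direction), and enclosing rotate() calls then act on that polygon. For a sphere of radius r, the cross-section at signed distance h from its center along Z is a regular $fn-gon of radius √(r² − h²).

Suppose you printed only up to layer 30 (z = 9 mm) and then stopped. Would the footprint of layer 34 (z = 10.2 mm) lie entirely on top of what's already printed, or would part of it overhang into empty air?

entirely on top

Compare the two slices. At z = 9: the sphere: section is a regular 12-gon, circumradius = √(r²−h²) = √(5²−4²) = 3.000 (area = (12/2)·3.000²·sin(360°/12) = 27.00 mm²); the cube at (3, 2) is present — its section is the full 10.5×17.5 rectangle (area 183.75 mm²); Taking the union: the 2 present regions are separate (no shared area or edge), so areas and boundary lengths simply add and each stays a separate island — area = 210.75 mm². At z = 10.2: the sphere does not reach this height (|z−center|=5.200 > r=5); the 10.5×17.5 cube at (3, 2) contributes its full rectangle (area 183.75 mm²); Combining (union): only the 10.5×17.5 cube at (3, 2) is present, so the union is just that shape — area = 183.75 mm². Checking containment: the cross-section at z = 10.2 is a subset of the cross-section at z = 9.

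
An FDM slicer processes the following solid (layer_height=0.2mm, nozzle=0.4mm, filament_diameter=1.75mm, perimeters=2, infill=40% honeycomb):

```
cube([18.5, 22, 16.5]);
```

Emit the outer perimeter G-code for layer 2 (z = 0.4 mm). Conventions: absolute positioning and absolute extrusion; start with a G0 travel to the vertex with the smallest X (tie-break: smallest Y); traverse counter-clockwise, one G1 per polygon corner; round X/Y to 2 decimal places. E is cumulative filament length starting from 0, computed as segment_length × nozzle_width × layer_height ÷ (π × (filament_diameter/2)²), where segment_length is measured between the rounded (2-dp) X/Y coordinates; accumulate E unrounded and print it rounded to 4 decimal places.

G0 X0.00 Y0.00 Z0.40
G1 X18.50 Y0.00 E0.6153
G1 X18.50 Y22.00 E1.3470
G1 X0.00 Y22.00 E1.9623
G1 X0.00 Y0.00 E2.6941

At z = 0.4 mm: the cube (footprint 18.5×22) is included at this height. The outline is a single polygon with 4 vertices. Extrusion per mm of travel: 0.4 × 0.2 / (π × 0.875²) = 0.033260. Accumulating E over each segment gives final E = 2.6941.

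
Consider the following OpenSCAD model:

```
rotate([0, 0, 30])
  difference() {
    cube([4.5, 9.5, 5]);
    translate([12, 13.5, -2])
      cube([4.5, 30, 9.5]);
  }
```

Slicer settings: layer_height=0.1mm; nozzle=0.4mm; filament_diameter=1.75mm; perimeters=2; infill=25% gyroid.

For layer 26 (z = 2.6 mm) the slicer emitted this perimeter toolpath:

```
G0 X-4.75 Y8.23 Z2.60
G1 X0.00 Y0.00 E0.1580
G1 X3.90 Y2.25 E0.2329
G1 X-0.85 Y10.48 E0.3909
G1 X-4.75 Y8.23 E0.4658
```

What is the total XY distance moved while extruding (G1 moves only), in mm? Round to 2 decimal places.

28.01 mm

Sum the Euclidean lengths of each G1 segment: total = 28.01 mm.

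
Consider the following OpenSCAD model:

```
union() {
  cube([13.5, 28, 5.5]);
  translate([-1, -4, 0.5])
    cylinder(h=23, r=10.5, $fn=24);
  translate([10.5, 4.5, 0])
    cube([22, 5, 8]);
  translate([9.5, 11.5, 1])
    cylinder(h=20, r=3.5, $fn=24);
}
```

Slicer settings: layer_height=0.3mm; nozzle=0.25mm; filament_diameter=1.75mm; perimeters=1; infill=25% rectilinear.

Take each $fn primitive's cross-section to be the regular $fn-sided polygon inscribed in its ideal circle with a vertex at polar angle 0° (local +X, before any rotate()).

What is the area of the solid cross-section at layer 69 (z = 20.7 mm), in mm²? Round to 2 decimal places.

380.46 mm²

At z = 20.7 mm: the cube is absent (z outside [0, 5.5]); the r=10.5 cylinder at (-1, -4) gives a regular 24-gon of circumradius 10.5 (constant along its height) (area = (24/2)·10.500²·sin(360°/24) = 342.42 mm²); the cube at (10.5, 4.5) does not reach this height (z outside [0, 8]); the r=3.5 cylinder at (9.5, 11.5) gives a regular 24-gon of circumradius 3.5 (constant along its height) (area = (24/2)·3.500²·sin(360°/24) = 38.05 mm²); Combining (union): the 2 present regions are separate (no shared area or edge), so areas and boundary lengths simply add and each stays a separate island — area = 380.46 mm². Overall, the cross-section has 2 separate islands. Net area = 380.46 mm².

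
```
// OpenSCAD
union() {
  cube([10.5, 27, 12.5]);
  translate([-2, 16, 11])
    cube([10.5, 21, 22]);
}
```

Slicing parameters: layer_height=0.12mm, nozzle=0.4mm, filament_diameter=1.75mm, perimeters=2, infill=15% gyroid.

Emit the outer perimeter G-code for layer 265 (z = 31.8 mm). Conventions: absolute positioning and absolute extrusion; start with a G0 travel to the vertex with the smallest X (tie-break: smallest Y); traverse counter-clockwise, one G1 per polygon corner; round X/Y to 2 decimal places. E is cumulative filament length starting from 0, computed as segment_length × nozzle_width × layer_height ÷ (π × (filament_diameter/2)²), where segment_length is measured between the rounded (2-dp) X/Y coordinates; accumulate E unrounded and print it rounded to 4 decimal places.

G0 X-2.00 Y16.00 Z31.80
G1 X8.50 Y16.00 E0.2095
G1 X8.50 Y37.00 E0.6286
G1 X-2.00 Y37.00 E0.8382
G1 X-2.00 Y16.00 E1.2572

At z = 31.8 mm: the cube does not reach this height (z outside [0, 12.5]); the cube at (-2, 16) is present — its section is the full 10.5×21 rectangle; Taking the union: only the 10.5×21 cube at (-2, 16) is present, so the union is just that shape — 1 connected region. The outline is a single polygon with 4 vertices. Extrusion per mm of travel: 0.4 × 0.12 / (π × 0.875²) = 0.019956. Accumulating E over each segment gives final E = 1.2572.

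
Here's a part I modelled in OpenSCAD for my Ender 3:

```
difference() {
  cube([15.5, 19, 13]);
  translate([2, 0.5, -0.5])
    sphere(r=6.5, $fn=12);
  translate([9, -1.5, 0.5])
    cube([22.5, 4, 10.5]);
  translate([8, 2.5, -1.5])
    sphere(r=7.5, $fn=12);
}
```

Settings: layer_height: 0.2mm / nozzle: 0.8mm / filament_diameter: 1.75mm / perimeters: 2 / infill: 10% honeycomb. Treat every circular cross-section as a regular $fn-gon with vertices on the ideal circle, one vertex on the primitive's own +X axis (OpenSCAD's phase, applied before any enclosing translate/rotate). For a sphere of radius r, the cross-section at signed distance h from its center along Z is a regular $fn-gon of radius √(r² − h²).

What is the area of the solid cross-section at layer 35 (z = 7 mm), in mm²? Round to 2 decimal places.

At z = 7 mm: the 15.5×19 cube contributes its full rectangle (area 294.50 mm²); the sphere at (2, 0.5) does not reach this height (|z−center|=7.500 > r=6.5); the cube at (9, -1.5) (footprint 22.5×4) is included at this height (area 90.00 mm²); the sphere at (8, 2.5) does not reach this height (|z−center|=8.500 > r=7.5); Taking the first minus the rest: starting from the 15.5×19 cube (294.50 mm²), the 22.5×4 cube at (9, -1.5) partially overlaps it — only the 16.25 mm² overlap (of its 90.00 mm²) is removed, clipping the outline — area = 278.25 mm². Overall, the cross-section is a single solid region. Net area = 278.25 mm².

278.25 mm²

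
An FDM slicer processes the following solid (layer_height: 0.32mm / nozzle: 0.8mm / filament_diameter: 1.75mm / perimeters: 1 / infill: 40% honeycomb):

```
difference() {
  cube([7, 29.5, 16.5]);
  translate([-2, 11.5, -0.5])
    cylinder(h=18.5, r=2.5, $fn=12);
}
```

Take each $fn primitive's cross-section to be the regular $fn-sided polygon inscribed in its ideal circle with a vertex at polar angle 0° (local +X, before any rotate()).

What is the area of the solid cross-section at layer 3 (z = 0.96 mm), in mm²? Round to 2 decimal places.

205.64 mm²

At z = 0.96 mm: the cube (footprint 7×29.5) is included at this height (area 206.50 mm²); the r=2.5 cylinder at (-2, 11.5) contributes a regular 12-gon of circumradius 2.5 (area = (12/2)·2.500²·sin(360°/12) = 18.75 mm²); Taking the first minus the rest: starting from the 7×29.5 cube (206.50 mm²), the r=2.5 cylinder at (-2, 11.5) partially overlaps it — only the 0.86 mm² overlap (of its 18.75 mm²) is removed, clipping the outline — area = 205.64 mm². Overall, the cross-section is a single solid region. Net area = 205.64 mm².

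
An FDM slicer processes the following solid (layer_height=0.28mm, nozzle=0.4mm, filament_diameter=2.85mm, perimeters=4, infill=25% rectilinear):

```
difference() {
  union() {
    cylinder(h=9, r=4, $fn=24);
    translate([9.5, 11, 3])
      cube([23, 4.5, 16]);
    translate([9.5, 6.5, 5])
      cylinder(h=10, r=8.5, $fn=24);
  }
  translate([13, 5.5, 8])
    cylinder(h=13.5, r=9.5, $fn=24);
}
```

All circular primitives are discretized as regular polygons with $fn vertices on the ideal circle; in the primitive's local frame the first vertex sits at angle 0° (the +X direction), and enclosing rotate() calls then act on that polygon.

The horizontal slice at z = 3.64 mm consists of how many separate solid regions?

At z = 3.64 mm: the r=4 cylinder contributes a regular 24-gon of circumradius 4; the 23×4.5 cube at (9.5, 11) contributes its full rectangle; the cylinder at (9.5, 6.5) does not reach this height (z outside [5, 15]); Combining (union): the 2 present regions are separate (no shared area or edge), so areas and boundary lengths simply add and each stays a separate island — 2 connected regions; the cylinder at (13, 5.5) is not intersected at this z (z outside [8, 21.5]); After the difference (first − rest): none of the subtracted shapes is present at this height, so the result so far is unchanged — 2 connected regions. The result has 2 disconnected regions.

2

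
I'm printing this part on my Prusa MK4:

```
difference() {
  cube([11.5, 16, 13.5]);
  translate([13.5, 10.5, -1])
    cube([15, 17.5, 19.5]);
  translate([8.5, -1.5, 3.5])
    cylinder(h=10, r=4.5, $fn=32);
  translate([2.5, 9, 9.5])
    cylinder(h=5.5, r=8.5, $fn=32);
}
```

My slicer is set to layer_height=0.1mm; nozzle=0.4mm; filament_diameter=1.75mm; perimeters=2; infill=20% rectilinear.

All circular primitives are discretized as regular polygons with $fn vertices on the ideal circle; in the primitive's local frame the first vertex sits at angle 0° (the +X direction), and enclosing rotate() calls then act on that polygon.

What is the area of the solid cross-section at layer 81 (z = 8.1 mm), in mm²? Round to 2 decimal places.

166.93 mm²

At z = 8.1 mm: the cube is present — its section is the full 11.5×16 rectangle (area 184.00 mm²); the cube at (13.5, 10.5) is present — its section is the full 15×17.5 rectangle (area 262.50 mm²); the r=4.5 cylinder at (8.5, -1.5) contributes a regular 32-gon of circumradius 4.5 (area = (32/2)·4.500²·sin(360°/32) = 63.21 mm²); the cylinder at (2.5, 9) is not intersected at this z (z outside [9.5, 15]); Taking the first minus the rest: starting from the 11.5×16 cube (184.00 mm²), the 15×17.5 cube at (13.5, 10.5) misses the remaining region (no effect); the r=4.5 cylinder at (8.5, -1.5) partially overlaps it — only the 17.07 mm² overlap (of its 63.21 mm²) is removed, clipping the outline — area = 166.93 mm². Overall, the cross-section is a single solid region. Net area = 166.93 mm².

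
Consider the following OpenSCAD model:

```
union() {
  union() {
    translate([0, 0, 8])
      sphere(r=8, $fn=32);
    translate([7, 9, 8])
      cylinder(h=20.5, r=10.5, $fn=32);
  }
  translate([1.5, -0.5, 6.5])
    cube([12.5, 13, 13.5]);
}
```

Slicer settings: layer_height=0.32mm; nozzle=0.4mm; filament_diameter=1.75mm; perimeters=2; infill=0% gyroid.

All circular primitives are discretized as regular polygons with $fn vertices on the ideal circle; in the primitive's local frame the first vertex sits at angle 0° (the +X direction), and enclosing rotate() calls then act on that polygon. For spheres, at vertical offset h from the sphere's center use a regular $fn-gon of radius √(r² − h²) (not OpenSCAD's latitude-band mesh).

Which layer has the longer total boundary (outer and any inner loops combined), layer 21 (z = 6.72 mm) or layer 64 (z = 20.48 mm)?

Layer 21 (z = 6.72): the sphere: section is a regular 32-gon, circumradius = √(r²−h²) = √(8²−1.28²) = 7.897 (perimeter = 2·32·7.897·sin(180°/32) = 49.54 mm); the cylinder at (7, 9) is absent (z outside [8, 28.5]); Taking the union: only the r=8 sphere is present, so the union is just that shape — boundary = 49.54 mm; the 12.5×13 cube at (1.5, -0.5) contributes its full rectangle (perimeter 51.00 mm); Combining (union): the regions partially overlap (shared area 40.12 mm²), so the edge portions inside another operand are dropped and the merged outline is re-measured after clipping — boundary = 74.56 mm. So its perimeter = 74.56 mm. Layer 64 (z = 20.48): the sphere is not intersected at this z (|z−center|=12.480 > r=8); the cylinder at (7, 9): section is a regular 32-gon, circumradius r=10.5 (perimeter = 2·32·10.500·sin(180°/32) = 65.87 mm); Combining (union): only the r=10.5 cylinder at (7, 9) is present, so the union is just that shape — boundary = 65.87 mm; the cube at (1.5, -0.5) is absent (z outside [6.5, 20]); Combining (union): only the result so far is present, so the union is just that shape — boundary = 65.87 mm. So its perimeter = 65.87 mm. Layer 21 is larger (74.56 vs 65.87 mm).

layer 21 (z = 6.72 mm)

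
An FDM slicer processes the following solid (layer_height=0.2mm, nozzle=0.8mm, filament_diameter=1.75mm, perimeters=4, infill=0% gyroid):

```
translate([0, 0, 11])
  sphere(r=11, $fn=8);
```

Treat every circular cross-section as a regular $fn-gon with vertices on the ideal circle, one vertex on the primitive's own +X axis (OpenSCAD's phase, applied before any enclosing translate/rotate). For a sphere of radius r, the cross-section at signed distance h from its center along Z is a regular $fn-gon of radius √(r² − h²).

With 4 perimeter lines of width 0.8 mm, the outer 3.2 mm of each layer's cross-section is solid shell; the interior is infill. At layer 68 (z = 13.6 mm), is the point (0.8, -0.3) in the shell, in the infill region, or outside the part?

infill

At z = 13.6 mm: the r=11 sphere contributes a regular 8-gon of circumradius √(11²−2.6²) = 10.688. Overall, the cross-section is a single solid region. The nearest boundary edge runs (7.56, -7.56)→(10.69, 0.00); distance from the point to it = 9.02 mm. The point is inside the cross-section and 9.02 mm from the nearest boundary — more than the 3.2 mm shell width (4 × 0.8), so it's in the infill interior.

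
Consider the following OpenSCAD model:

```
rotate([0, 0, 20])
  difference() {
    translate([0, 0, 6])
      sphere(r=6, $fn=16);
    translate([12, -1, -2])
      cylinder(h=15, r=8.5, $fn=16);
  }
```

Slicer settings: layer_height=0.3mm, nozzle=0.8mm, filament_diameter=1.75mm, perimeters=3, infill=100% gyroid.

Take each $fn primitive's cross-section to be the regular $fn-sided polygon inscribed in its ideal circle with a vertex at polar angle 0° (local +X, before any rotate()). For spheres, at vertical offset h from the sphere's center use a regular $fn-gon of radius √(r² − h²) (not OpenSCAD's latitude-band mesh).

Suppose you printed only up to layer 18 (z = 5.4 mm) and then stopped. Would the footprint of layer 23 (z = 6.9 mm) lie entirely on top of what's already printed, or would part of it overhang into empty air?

entirely on top

Compare the two slices. At z = 5.4: the r=6 sphere slices to a regular 16-gon of circumradius 5.970 (√(r²−h²) with h=0.6 from center) (area = (16/2)·5.970²·sin(360°/16) = 109.11 mm²); the r=8.5 cylinder at (12, -1) gives a regular 16-gon of circumradius 8.5 (constant along its height) (area = (16/2)·8.500²·sin(360°/16) = 221.19 mm²); After the difference (first − rest): starting from the r=6 sphere (109.11 mm²), the r=8.5 cylinder at (12, -1) partially overlaps it — only the 11.47 mm² overlap (of its 221.19 mm²) is removed, clipping the outline — area = 97.64 mm²; (whole slice rotated 20° about Z — lengths, areas and connectivity unchanged). At z = 6.9: the r=6 sphere slices to a regular 16-gon of circumradius 5.932 (√(r²−h²) with h=0.9 from center) (area = (16/2)·5.932²·sin(360°/16) = 107.73 mm²); the cylinder at (12, -1): section is a regular 16-gon, circumradius r=8.5 (area = (16/2)·8.500²·sin(360°/16) = 221.19 mm²); Subtracting the remaining from the first: starting from the r=6 sphere (107.73 mm²), the r=8.5 cylinder at (12, -1) partially overlaps it — only the 11.17 mm² overlap (of its 221.19 mm²) is removed, clipping the outline — area = 96.57 mm²; (whole slice rotated 20° about Z — lengths, areas and connectivity unchanged). Checking containment: the cross-section at z = 6.9 is a subset of the cross-section at z = 5.4.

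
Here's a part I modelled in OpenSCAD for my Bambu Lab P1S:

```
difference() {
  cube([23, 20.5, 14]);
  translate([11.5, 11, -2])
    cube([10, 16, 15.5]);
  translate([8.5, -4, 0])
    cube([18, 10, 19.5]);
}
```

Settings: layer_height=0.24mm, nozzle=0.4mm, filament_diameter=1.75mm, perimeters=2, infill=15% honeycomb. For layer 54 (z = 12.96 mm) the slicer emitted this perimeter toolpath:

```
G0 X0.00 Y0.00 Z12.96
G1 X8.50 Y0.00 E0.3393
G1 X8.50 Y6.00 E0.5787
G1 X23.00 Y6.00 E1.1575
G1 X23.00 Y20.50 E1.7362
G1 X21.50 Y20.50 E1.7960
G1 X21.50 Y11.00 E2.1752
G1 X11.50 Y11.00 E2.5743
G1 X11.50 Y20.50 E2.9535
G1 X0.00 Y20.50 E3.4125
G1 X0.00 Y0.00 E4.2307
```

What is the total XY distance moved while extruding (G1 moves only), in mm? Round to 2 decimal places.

Sum the Euclidean lengths of each G1 segment: total = 106.00 mm.

106.00 mm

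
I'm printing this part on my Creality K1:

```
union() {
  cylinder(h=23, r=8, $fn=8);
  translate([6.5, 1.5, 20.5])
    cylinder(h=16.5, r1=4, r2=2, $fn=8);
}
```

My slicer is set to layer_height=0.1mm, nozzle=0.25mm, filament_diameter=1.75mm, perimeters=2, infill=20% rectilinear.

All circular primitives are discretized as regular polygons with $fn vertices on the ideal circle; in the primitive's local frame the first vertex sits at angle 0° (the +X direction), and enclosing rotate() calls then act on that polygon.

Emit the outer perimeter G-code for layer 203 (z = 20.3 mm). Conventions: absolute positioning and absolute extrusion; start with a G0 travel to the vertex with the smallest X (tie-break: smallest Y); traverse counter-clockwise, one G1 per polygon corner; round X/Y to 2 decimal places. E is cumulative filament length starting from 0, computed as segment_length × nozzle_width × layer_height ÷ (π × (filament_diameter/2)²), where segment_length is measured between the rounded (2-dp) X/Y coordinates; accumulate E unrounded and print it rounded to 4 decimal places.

G0 X-8.00 Y0.00 Z20.30
G1 X-5.66 Y-5.66 E0.0637
G1 X0.00 Y-8.00 E0.1273
G1 X5.66 Y-5.66 E0.1910
G1 X8.00 Y0.00 E0.2546
G1 X5.66 Y5.66 E0.3183
G1 X0.00 Y8.00 E0.3819
G1 X-5.66 Y5.66 E0.4456
G1 X-8.00 Y0.00 E0.5093

At z = 20.3 mm: the r=8 cylinder gives a regular 8-gon of circumradius 8 (constant along its height); the cone at (6.5, 1.5) does not reach this height (z outside [20.5, 37]); Taking the union: only the r=8 cylinder is present, so the union is just that shape — 1 connected region. The outline is a single polygon with 8 vertices. Extrusion per mm of travel: 0.25 × 0.1 / (π × 0.875²) = 0.010394. Accumulating E over each segment gives final E = 0.5093.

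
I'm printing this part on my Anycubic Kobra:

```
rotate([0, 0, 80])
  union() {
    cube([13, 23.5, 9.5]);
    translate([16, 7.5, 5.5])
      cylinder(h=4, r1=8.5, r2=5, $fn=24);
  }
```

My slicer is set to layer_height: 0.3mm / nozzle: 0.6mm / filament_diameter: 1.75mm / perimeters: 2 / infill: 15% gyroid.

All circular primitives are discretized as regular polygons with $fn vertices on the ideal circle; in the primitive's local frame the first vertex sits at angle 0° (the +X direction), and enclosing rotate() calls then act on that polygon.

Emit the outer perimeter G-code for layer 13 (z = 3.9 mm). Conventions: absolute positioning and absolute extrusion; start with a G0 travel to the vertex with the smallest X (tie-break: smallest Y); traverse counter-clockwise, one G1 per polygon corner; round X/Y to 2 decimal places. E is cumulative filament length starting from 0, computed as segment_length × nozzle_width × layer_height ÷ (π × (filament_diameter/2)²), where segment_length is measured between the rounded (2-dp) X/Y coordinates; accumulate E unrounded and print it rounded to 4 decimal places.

At z = 3.9 mm: the cube (footprint 13×23.5) is included at this height; the cone at (16, 7.5) is not intersected at this z (z outside [5.5, 9.5]); Combining (union): only the 13×23.5 cube is present, so the union is just that shape — 1 connected region; (rotated 80° about Z; rotation is an isometry so areas/perimeters/island counts are preserved). The outline is a single polygon with 4 vertices. Extrusion per mm of travel: 0.6 × 0.3 / (π × 0.875²) = 0.074835. Accumulating E over each segment gives final E = 5.4628.

G0 X-23.14 Y4.08 Z3.90
G1 X0.00 Y0.00 E1.7584
G1 X2.26 Y12.80 E2.7311
G1 X-20.89 Y16.88 E4.4902
G1 X-23.14 Y4.08 E5.4628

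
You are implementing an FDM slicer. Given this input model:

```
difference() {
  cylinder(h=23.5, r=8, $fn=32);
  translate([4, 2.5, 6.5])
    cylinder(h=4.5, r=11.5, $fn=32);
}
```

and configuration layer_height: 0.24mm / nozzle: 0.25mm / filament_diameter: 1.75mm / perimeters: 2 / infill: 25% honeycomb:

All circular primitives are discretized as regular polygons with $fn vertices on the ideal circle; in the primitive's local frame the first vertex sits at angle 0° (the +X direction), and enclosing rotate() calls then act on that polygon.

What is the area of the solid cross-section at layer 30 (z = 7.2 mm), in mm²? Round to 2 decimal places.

At z = 7.2 mm: the r=8 cylinder gives a regular 32-gon of circumradius 8 (constant along its height) (area = (32/2)·8.000²·sin(360°/32) = 199.77 mm²); the r=11.5 cylinder at (4, 2.5) contributes a regular 32-gon of circumradius 11.5 (area = (32/2)·11.500²·sin(360°/32) = 412.81 mm²); Taking the first minus the rest: starting from the r=8 cylinder (199.77 mm²), the r=11.5 cylinder at (4, 2.5) partially overlaps it — only the 188.41 mm² overlap (of its 412.81 mm²) is removed, clipping the outline — area = 11.36 mm². Overall, the cross-section is a single solid region. Net area = 11.36 mm².

11.36 mm²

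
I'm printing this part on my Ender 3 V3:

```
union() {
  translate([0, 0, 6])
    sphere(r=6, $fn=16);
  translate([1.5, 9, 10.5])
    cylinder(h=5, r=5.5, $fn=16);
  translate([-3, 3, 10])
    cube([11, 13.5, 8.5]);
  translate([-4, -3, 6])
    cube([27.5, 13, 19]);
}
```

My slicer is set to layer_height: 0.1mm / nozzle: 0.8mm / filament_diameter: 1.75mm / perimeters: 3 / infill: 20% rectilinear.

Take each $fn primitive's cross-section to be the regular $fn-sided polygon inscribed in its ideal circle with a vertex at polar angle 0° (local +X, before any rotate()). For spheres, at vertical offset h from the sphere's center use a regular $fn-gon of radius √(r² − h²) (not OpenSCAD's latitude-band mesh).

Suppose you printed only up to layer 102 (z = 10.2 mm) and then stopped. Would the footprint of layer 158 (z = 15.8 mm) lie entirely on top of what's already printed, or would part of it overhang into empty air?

entirely on top

Compare the two slices. At z = 10.2: the sphere: section is a regular 16-gon, circumradius = √(r²−h²) = √(6²−4.2²) = 4.285 (area = (16/2)·4.285²·sin(360°/16) = 56.21 mm²); the cylinder at (1.5, 9) is absent (z outside [10.5, 15.5]); the cube at (-3, 3) (footprint 11×13.5) is included at this height (area 148.50 mm²); the 27.5×13 cube at (-4, -3) contributes its full rectangle (area 357.50 mm²); Merging all regions: the regions partially overlap — summed areas 562.21 mm² minus the doubly-counted overlap 127.75 mm² gives 434.46 mm² — area = 434.46 mm². At z = 15.8: the sphere is absent (|z−center|=9.800 > r=6); the cylinder at (1.5, 9) is absent (z outside [10.5, 15.5]); the cube at (-3, 3) (footprint 11×13.5) is included at this height (area 148.50 mm²); the cube at (-4, -3) is present — its section is the full 27.5×13 rectangle (area 357.50 mm²); Merging all regions: the regions partially overlap — summed areas 506.00 mm² minus the doubly-counted overlap 77.00 mm² gives 429.00 mm² — area = 429.00 mm². Checking containment: the cross-section at z = 15.8 is a subset of the cross-section at z = 10.2.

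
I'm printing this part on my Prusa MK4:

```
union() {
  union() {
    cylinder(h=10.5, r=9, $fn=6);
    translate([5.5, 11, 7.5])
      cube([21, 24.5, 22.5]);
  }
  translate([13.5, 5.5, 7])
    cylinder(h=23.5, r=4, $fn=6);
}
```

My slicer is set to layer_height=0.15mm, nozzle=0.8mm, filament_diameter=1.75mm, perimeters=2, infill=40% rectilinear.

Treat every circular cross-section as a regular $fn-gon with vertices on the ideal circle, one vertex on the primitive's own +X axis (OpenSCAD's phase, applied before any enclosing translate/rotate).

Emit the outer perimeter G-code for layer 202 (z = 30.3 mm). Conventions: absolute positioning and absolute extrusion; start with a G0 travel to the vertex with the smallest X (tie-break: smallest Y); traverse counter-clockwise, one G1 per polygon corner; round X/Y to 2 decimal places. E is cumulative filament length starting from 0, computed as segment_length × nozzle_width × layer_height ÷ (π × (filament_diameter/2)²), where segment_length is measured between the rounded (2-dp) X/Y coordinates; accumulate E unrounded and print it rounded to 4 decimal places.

At z = 30.3 mm: the cylinder is absent (z outside [0, 10.5]); the cube at (5.5, 11) does not reach this height (z outside [7.5, 30]); Combining (union): nothing is present at this height; the cylinder at (13.5, 5.5): section is a regular 6-gon, circumradius r=4; Taking the union: only the r=4 cylinder at (13.5, 5.5) is present, so the union is just that shape — 1 connected region. The outline is a single polygon with 6 vertices. Extrusion per mm of travel: 0.8 × 0.15 / (π × 0.875²) = 0.049890. Accumulating E over each segment gives final E = 1.1967.

G0 X9.50 Y5.50 Z30.30
G1 X11.50 Y2.04 E0.1994
G1 X15.50 Y2.04 E0.3989
G1 X17.50 Y5.50 E0.5983
G1 X15.50 Y8.96 E0.7977
G1 X11.50 Y8.96 E0.9973
G1 X9.50 Y5.50 E1.1967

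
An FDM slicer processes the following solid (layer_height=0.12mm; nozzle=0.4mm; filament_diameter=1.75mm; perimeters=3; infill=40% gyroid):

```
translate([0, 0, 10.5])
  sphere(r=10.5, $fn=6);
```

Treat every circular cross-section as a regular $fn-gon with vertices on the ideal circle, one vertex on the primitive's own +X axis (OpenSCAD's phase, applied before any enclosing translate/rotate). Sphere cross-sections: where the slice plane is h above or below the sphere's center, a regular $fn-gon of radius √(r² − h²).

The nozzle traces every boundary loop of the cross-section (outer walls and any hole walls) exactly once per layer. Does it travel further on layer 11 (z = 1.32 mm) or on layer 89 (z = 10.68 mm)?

Layer 11 (z = 1.32): the r=10.5 sphere contributes a regular 6-gon of circumradius √(10.5²−9.18²) = 5.097 (perimeter = 2·6·5.097·sin(180°/6) = 30.58 mm). So its perimeter = 30.58 mm. Layer 89 (z = 10.68): the r=10.5 sphere slices to a regular 6-gon of circumradius 10.498 (√(r²−h²) with h=0.18 from center) (perimeter = 2·6·10.498·sin(180°/6) = 62.99 mm). So its perimeter = 62.99 mm. Layer 89 is larger (62.99 vs 30.58 mm).

layer 89 (z = 10.68 mm)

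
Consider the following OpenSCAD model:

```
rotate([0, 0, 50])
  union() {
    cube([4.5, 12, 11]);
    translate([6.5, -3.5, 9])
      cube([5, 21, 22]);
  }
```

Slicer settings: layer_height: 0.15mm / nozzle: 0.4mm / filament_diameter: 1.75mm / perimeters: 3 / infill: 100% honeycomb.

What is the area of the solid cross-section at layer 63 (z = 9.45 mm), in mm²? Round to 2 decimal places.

At z = 9.45 mm: the 4.5×12 cube contributes its full rectangle (area 54.00 mm²); the cube at (6.5, -3.5) is present — its section is the full 5×21 rectangle (area 105.00 mm²); Merging all regions: the 2 present regions are separate (no shared area or edge), so areas and boundary lengths simply add and each stays a separate island — area = 159.00 mm²; (rotated 50° about Z; rotation is an isometry so areas/perimeters/island counts are preserved). Overall, the cross-section has 2 separate islands. Net area = 159.00 mm².

159.00 mm²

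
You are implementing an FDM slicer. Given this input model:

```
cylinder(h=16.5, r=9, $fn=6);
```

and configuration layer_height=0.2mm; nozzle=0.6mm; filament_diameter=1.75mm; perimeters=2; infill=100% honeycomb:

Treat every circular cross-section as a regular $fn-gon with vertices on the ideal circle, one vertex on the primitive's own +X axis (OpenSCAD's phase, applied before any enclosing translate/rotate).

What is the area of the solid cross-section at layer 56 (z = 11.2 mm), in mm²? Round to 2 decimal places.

At z = 11.2 mm: the cylinder: section is a regular 6-gon, circumradius r=9 (area = (6/2)·9.000²·sin(360°/6) = 210.44 mm²). Overall, the cross-section is a single solid region. Net area = 210.44 mm².

210.44 mm²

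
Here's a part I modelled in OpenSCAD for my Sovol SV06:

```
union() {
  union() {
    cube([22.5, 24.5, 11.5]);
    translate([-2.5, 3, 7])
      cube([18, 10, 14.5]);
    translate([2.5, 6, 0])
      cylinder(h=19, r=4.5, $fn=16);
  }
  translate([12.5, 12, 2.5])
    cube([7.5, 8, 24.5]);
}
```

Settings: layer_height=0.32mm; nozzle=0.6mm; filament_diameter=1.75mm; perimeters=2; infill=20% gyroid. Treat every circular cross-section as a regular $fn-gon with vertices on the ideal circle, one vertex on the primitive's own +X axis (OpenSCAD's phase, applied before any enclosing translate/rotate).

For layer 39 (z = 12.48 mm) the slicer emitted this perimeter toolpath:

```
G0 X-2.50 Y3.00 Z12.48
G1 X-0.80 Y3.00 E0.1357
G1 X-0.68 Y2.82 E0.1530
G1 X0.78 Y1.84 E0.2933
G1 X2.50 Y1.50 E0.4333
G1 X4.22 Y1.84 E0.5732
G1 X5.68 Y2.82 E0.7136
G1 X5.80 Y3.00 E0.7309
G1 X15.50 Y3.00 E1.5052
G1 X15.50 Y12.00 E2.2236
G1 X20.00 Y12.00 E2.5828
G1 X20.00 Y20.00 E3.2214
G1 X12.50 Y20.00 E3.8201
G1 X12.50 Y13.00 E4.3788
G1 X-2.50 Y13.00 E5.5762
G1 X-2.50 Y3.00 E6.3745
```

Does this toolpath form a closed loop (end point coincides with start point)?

Start point (G0): (-2.50, 3.00). End point (last G1): the path returns to the start — closed.

yes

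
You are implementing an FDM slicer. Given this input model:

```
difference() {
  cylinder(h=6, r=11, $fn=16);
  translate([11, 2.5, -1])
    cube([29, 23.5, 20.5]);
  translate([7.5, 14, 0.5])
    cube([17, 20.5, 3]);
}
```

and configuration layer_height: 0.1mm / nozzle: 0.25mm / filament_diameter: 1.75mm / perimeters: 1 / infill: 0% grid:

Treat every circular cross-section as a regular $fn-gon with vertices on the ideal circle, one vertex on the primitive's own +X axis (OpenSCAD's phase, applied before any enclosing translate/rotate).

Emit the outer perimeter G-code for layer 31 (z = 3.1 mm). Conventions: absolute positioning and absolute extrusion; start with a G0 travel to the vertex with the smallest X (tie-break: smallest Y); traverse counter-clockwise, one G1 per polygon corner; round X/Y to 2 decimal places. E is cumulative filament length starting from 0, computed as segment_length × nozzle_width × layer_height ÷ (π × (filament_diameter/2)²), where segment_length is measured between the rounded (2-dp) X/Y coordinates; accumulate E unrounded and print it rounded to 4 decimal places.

At z = 3.1 mm: the cylinder: section is a regular 16-gon, circumradius r=11; the cube at (11, 2.5) is present — its section is the full 29×23.5 rectangle; the cube at (7.5, 14) is present — its section is the full 17×20.5 rectangle; Subtracting the remaining from the first: starting from the r=11 cylinder, the 29×23.5 cube at (11, 2.5) misses the remaining region (no effect); the 17×20.5 cube at (7.5, 14) misses the remaining region (no effect) — 1 connected region. The outline is a single polygon with 16 vertices. Extrusion per mm of travel: 0.25 × 0.1 / (π × 0.875²) = 0.010394. Accumulating E over each segment gives final E = 0.7137.

G0 X-11.00 Y0.00 Z3.10
G1 X-10.16 Y-4.21 E0.0446
G1 X-7.78 Y-7.78 E0.0892
G1 X-4.21 Y-10.16 E0.1338
G1 X0.00 Y-11.00 E0.1784
G1 X4.21 Y-10.16 E0.2231
G1 X7.78 Y-7.78 E0.2676
G1 X10.16 Y-4.21 E0.3122
G1 X11.00 Y0.00 E0.3569
G1 X10.16 Y4.21 E0.4015
G1 X7.78 Y7.78 E0.4461
G1 X4.21 Y10.16 E0.4907
G1 X0.00 Y11.00 E0.5353
G1 X-4.21 Y10.16 E0.5799
G1 X-7.78 Y7.78 E0.6245
G1 X-10.16 Y4.21 E0.6691
G1 X-11.00 Y0.00 E0.7137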